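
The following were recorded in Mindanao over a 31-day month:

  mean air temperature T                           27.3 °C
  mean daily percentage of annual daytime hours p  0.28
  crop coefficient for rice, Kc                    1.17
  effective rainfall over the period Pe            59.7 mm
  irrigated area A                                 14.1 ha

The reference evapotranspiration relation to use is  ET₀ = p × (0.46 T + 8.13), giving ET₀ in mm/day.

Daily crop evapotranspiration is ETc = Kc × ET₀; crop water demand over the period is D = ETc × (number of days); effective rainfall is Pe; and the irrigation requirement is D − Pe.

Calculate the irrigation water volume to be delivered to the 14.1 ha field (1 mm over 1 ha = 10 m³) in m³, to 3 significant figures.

21200 m³

ET₀ = 0.28 × (0.46 × 27.3 + 8.13) = 0.28 × 20.688 = 5.7926 mm/d
ETc = Kc × ET₀ = 1.17 × 5.7926 = 6.7773 mm/d
Crop demand D = ETc × 31 d = 6.7773 × 31 = 210.096 mm
D − Pe = 210.096 − 59.7 = 150.396 mm
Volume = 150.396 mm × 14.1 ha × 10 = 21205.8 m³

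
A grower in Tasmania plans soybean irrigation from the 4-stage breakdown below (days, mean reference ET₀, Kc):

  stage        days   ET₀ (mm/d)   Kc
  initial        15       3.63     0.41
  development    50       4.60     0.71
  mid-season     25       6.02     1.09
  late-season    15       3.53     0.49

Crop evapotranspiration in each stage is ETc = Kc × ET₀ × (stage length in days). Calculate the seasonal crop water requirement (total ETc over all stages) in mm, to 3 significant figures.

initial: 0.41 × 3.63 × 15 = 22.32 mm
development: 0.71 × 4.60 × 50 = 163.30 mm
mid-season: 1.09 × 6.02 × 25 = 164.05 mm
late-season: 0.49 × 3.53 × 15 = 25.95 mm
Seasonal total = 375.62 mm

376 mm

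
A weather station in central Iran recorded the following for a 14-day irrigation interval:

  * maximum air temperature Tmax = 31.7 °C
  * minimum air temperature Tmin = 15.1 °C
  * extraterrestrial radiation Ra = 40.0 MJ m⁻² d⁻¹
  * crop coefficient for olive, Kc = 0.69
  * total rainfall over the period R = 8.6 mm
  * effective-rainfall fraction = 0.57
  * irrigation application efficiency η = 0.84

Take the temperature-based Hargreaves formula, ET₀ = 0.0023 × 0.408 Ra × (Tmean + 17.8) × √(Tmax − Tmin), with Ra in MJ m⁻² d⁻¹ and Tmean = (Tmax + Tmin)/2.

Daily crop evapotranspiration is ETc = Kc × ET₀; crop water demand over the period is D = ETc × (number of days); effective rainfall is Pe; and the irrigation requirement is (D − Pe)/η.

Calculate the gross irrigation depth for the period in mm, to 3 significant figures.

66.6 mm

Tmean = (31.7 + 15.1)/2 = 23.40 °C
0.408 Ra = 0.408 × 40.0 = 16.3200 mm/d equivalent
ET₀ = 0.0023 × 16.3200 × (23.40 + 17.8) × √16.6 = 0.0023 × 16.3200 × 41.20 × 4.0743 = 6.3008 mm/d
ETc = Kc × ET₀ = 0.69 × 6.3008 = 4.3476 mm/d
Crop demand D = ETc × 14 d = 4.3476 × 14 = 60.866 mm
Pe = 0.57 × 8.6 = 4.902 mm
D − Pe = 60.866 − 4.902 = 55.964 mm
Gross irrigation = 55.964 / 0.84 = 66.624 mm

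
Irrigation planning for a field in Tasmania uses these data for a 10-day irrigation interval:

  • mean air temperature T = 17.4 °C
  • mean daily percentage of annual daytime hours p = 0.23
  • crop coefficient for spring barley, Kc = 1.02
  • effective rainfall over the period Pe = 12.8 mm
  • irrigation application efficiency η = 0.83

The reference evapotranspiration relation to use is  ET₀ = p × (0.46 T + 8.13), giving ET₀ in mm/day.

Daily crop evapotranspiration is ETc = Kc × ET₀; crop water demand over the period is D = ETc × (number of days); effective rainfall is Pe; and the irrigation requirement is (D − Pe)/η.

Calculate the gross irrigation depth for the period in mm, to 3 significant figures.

ET₀ = 0.23 × (0.46 × 17.4 + 8.13) = 0.23 × 16.134 = 3.7108 mm/d
ETc = Kc × ET₀ = 1.02 × 3.7108 = 3.7850 mm/d
Crop demand D = ETc × 10 d = 3.7850 × 10 = 37.850 mm
D − Pe = 37.850 − 12.8 = 25.050 mm
Gross irrigation = 25.050 / 0.83 = 30.181 mm

30.2 mm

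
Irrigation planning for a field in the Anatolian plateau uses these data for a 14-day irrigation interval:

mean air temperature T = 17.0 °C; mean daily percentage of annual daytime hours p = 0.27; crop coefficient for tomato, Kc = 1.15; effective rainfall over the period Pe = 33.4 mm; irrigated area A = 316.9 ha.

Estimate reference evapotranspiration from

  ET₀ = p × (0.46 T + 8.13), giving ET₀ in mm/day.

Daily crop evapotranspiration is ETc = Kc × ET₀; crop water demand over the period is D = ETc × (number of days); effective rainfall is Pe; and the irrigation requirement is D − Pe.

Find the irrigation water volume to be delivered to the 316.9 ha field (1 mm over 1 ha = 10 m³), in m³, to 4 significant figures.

113900 m³

ET₀ = 0.27 × (0.46 × 17.0 + 8.13) = 0.27 × 15.950 = 4.3065 mm/d
ETc = Kc × ET₀ = 1.15 × 4.3065 = 4.9525 mm/d
Crop demand D = ETc × 14 d = 4.9525 × 14 = 69.335 mm
D − Pe = 69.335 − 33.4 = 35.935 mm
Volume = 35.935 mm × 316.9 ha × 10 = 113878.0 m³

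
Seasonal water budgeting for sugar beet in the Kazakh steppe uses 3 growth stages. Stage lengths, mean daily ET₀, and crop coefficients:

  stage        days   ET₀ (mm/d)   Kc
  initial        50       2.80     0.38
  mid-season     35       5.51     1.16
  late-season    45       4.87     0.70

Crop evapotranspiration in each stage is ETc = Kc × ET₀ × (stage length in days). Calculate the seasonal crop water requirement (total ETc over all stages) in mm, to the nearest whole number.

430 mm

initial: 0.38 × 2.80 × 50 = 53.20 mm
mid-season: 1.16 × 5.51 × 35 = 223.71 mm
late-season: 0.70 × 4.87 × 45 = 153.41 mm
Seasonal total = 430.32 mm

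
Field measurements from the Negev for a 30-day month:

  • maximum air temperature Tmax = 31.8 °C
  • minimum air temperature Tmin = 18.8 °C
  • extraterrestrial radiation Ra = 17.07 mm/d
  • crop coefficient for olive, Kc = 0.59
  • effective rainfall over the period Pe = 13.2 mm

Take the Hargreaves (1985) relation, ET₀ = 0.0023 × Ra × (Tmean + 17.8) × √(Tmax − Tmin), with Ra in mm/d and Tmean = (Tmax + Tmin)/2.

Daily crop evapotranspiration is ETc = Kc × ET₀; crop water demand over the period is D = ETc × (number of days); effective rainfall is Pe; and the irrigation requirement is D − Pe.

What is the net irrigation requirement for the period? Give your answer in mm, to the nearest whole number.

Tmean = (31.8 + 18.8)/2 = 25.30 °C
ET₀ = 0.0023 × 17.07 × (25.30 + 17.8) × √13.0 = 0.0023 × 17.07 × 43.10 × 3.6056 = 6.1012 mm/d
ETc = Kc × ET₀ = 0.59 × 6.1012 = 3.5997 mm/d
Crop demand D = ETc × 30 d = 3.5997 × 30 = 107.991 mm
D − Pe = 107.991 − 13.2 = 94.791 mm

95 mm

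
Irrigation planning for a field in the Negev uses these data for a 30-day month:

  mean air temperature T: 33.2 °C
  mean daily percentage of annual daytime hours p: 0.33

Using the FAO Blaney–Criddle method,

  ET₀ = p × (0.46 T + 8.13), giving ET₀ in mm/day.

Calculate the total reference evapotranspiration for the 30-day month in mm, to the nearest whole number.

232 mm

ET₀ = 0.33 × (0.46 × 33.2 + 8.13) = 0.33 × 23.402 = 7.7227 mm/d
Monthly total = 7.7227 × 30 = 231.681 mm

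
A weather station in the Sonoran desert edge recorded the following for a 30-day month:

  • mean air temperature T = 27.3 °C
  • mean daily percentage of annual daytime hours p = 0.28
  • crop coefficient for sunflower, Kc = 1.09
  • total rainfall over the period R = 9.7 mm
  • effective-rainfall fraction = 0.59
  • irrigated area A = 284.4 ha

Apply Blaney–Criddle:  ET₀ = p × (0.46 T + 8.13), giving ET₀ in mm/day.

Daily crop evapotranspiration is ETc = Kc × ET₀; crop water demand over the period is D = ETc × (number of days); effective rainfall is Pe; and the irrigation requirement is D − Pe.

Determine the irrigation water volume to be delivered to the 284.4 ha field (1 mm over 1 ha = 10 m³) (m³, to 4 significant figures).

ET₀ = 0.28 × (0.46 × 27.3 + 8.13) = 0.28 × 20.688 = 5.7926 mm/d
ETc = Kc × ET₀ = 1.09 × 5.7926 = 6.3139 mm/d
Crop demand D = ETc × 30 d = 6.3139 × 30 = 189.417 mm
Pe = 0.59 × 9.7 = 5.723 mm
D − Pe = 189.417 − 5.723 = 183.694 mm
Volume = 183.694 mm × 284.4 ha × 10 = 522425.7 m³

522400 m³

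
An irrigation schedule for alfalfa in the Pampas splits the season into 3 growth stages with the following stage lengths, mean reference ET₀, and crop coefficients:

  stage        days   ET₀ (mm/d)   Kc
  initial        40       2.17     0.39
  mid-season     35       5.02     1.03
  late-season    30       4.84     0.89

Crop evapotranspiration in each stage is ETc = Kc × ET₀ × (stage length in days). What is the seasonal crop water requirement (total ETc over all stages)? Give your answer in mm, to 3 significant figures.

344 mm

initial: 0.39 × 2.17 × 40 = 33.85 mm
mid-season: 1.03 × 5.02 × 35 = 180.97 mm
late-season: 0.89 × 4.84 × 30 = 129.23 mm
Seasonal total = 344.05 mm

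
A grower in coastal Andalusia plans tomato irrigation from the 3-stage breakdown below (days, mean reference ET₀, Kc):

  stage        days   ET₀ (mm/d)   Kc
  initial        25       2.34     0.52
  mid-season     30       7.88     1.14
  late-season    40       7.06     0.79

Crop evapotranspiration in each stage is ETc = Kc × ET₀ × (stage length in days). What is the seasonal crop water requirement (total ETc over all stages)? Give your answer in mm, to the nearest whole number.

523 mm

initial: 0.52 × 2.34 × 25 = 30.42 mm
mid-season: 1.14 × 7.88 × 30 = 269.50 mm
late-season: 0.79 × 7.06 × 40 = 223.10 mm
Seasonal total = 523.02 mm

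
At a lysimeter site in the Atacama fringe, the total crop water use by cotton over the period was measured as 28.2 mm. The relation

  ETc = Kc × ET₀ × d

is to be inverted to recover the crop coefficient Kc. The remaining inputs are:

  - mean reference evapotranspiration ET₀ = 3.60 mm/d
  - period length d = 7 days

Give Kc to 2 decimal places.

1.12

ETc = Kc × ET₀ × d  ⇒  Kc = ETc / (ET₀ × d)
Kc = 28.2 / (3.60 × 7) = 28.2 / 25.20 = 1.1190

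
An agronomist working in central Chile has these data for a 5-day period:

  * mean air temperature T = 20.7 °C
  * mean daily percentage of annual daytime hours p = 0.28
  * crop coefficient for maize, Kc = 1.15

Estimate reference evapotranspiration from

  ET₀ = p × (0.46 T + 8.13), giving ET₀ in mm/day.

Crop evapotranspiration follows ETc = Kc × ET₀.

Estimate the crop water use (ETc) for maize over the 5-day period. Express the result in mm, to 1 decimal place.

ET₀ = 0.28 × (0.46 × 20.7 + 8.13) = 0.28 × 17.652 = 4.9426 mm/d
ETc = Kc × ET₀ = 1.15 × 4.9426 = 5.6840 mm/d
Over 5 days: 5.6840 × 5 = 28.420 mm

28.4 mm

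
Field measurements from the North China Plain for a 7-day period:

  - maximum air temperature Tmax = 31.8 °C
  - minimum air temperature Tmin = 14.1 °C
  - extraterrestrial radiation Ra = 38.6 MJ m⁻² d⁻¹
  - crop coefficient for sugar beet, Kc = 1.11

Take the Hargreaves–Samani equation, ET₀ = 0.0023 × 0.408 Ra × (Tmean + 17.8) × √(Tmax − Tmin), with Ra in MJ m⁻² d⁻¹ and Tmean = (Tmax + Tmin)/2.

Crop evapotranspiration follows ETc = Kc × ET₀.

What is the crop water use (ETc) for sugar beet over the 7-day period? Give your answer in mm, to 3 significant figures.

Tmean = (31.8 + 14.1)/2 = 22.95 °C
0.408 Ra = 0.408 × 38.6 = 15.7488 mm/d equivalent
ET₀ = 0.0023 × 15.7488 × (22.95 + 17.8) × √17.7 = 0.0023 × 15.7488 × 40.75 × 4.2071 = 6.2099 mm/d
ETc = Kc × ET₀ = 1.11 × 6.2099 = 6.8930 mm/d
Over 7 days: 6.8930 × 7 = 48.251 mm

48.3 mm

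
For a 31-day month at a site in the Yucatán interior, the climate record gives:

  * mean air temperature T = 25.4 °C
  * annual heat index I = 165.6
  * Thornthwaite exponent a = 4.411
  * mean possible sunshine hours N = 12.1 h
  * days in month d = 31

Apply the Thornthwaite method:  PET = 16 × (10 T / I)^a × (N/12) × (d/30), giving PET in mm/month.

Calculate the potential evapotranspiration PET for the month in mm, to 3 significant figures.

10T/I = 10 × 25.4 / 165.6 = 1.5338
(10T/I)^a = 1.5338^4.411 = 6.5982
Uncorrected PET = 16 × 6.5982 = 105.571 mm
Correction = (N/12)(d/30) = (12.1/12)(31/30) = 1.0419
PET = 105.571 × 1.0419 = 109.994 mm/month

110 mm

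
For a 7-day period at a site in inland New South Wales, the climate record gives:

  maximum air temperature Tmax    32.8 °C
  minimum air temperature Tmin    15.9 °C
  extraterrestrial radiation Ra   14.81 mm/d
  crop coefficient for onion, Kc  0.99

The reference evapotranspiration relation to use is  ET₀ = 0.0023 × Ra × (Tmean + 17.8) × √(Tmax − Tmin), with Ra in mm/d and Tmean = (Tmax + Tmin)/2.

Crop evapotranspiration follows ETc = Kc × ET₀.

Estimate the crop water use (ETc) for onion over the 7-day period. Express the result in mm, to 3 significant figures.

Tmean = (32.8 + 15.9)/2 = 24.35 °C
ET₀ = 0.0023 × 14.81 × (24.35 + 17.8) × √16.9 = 0.0023 × 14.81 × 42.15 × 4.1110 = 5.9024 mm/d
ETc = Kc × ET₀ = 0.99 × 5.9024 = 5.8434 mm/d
Over 7 days: 5.8434 × 7 = 40.904 mm

40.9 mm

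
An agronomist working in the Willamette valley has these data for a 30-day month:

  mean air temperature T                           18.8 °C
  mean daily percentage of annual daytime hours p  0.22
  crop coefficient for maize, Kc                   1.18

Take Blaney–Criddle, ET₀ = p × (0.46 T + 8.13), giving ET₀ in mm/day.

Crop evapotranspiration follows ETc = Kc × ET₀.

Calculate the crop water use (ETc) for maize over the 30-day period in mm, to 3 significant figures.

131 mm

ET₀ = 0.22 × (0.46 × 18.8 + 8.13) = 0.22 × 16.778 = 3.6912 mm/d
ETc = Kc × ET₀ = 1.18 × 3.6912 = 4.3556 mm/d
Over 30 days: 4.3556 × 30 = 130.668 mm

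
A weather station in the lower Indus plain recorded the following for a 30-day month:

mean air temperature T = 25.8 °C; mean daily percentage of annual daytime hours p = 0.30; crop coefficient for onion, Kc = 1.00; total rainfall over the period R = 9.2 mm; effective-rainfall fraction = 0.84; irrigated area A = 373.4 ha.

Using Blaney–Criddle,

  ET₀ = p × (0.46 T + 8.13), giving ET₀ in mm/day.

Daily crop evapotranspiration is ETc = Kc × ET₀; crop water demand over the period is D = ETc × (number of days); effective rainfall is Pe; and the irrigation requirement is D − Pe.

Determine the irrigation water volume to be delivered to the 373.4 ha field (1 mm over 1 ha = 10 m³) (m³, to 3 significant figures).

643000 m³

ET₀ = 0.30 × (0.46 × 25.8 + 8.13) = 0.30 × 19.998 = 5.9994 mm/d
ETc = Kc × ET₀ = 1.00 × 5.9994 = 5.9994 mm/d
Crop demand D = ETc × 30 d = 5.9994 × 30 = 179.982 mm
Pe = 0.84 × 9.2 = 7.728 mm
D − Pe = 179.982 − 7.728 = 172.254 mm
Volume = 172.254 mm × 373.4 ha × 10 = 643196.4 m³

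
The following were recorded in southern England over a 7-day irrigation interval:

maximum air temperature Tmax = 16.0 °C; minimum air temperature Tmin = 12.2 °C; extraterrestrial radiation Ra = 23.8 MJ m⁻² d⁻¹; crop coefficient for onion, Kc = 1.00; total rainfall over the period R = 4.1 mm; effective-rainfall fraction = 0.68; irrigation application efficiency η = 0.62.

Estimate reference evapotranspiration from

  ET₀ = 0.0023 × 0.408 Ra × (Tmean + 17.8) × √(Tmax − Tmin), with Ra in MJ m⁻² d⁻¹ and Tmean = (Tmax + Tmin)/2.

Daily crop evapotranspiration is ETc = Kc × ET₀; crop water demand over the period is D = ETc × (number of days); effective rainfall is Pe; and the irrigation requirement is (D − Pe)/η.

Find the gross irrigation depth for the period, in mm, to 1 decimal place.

11.2 mm

Tmean = (16.0 + 12.2)/2 = 14.10 °C
0.408 Ra = 0.408 × 23.8 = 9.7104 mm/d equivalent
ET₀ = 0.0023 × 9.7104 × (14.10 + 17.8) × √3.8 = 0.0023 × 9.7104 × 31.90 × 1.9494 = 1.3889 mm/d
ETc = Kc × ET₀ = 1.00 × 1.3889 = 1.3889 mm/d
Crop demand D = ETc × 7 d = 1.3889 × 7 = 9.722 mm
Pe = 0.68 × 4.1 = 2.788 mm
D − Pe = 9.722 − 2.788 = 6.934 mm
Gross irrigation = 6.934 / 0.62 = 11.184 mm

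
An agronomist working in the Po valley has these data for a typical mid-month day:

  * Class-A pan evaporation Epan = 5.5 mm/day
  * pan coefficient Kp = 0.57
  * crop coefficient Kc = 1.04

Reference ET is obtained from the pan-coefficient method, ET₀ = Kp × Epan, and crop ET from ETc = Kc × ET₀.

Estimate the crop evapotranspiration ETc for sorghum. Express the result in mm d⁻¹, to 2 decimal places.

3.26 mm d⁻¹

ET₀ = 0.57 × 5.5 = 3.1350 mm/d
ETc = Kc × ET₀ = 1.04 × 3.1350 = 3.2604 mm/d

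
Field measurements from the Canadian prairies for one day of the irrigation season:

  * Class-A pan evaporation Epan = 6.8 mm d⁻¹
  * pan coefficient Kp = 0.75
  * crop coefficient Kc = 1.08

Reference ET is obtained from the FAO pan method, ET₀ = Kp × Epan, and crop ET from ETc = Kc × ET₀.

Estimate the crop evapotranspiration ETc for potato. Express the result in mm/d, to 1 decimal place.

5.5 mm/d

ET₀ = 0.75 × 6.8 = 5.1000 mm/d
ETc = Kc × ET₀ = 1.08 × 5.1000 = 5.5080 mm/d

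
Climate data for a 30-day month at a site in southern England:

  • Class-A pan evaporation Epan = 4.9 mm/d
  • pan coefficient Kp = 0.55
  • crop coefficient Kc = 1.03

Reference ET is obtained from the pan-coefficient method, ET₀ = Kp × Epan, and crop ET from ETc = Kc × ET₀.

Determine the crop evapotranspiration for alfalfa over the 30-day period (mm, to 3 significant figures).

83.3 mm

ET₀ = 0.55 × 4.9 = 2.6950 mm/d
ETc = Kc × ET₀ = 1.03 × 2.6950 = 2.7759 mm/d
Over 30 days: 2.7759 × 30 = 83.277 mm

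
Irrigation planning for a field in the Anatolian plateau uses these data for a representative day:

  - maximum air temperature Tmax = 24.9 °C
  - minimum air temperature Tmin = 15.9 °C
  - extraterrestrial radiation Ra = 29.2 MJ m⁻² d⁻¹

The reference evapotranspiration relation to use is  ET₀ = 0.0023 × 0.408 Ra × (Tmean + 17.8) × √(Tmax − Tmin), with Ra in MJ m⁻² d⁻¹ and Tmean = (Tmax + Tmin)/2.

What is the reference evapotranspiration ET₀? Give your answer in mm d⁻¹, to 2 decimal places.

3.14 mm d⁻¹

Tmean = (24.9 + 15.9)/2 = 20.40 °C
0.408 Ra = 0.408 × 29.2 = 11.9136 mm/d equivalent
ET₀ = 0.0023 × 11.9136 × (20.40 + 17.8) × √9.0 = 0.0023 × 11.9136 × 38.20 × 3.0000 = 3.1402 mm/d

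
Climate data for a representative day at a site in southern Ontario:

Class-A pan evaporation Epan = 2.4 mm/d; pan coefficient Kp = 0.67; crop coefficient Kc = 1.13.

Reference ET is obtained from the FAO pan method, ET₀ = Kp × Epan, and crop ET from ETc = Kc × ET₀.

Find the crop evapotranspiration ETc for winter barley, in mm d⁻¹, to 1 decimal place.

1.8 mm d⁻¹

ET₀ = 0.67 × 2.4 = 1.6080 mm/d
ETc = Kc × ET₀ = 1.13 × 1.6080 = 1.8170 mm/d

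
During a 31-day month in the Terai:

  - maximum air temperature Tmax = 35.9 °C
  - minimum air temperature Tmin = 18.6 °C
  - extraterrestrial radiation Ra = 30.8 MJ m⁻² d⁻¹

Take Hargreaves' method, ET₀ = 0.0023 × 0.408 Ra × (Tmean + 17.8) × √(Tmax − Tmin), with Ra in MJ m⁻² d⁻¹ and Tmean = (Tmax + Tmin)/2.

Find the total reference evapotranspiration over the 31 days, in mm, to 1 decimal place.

167.9 mm

Tmean = (35.9 + 18.6)/2 = 27.25 °C
0.408 Ra = 0.408 × 30.8 = 12.5664 mm/d equivalent
ET₀ = 0.0023 × 12.5664 × (27.25 + 17.8) × √17.3 = 0.0023 × 12.5664 × 45.05 × 4.1593 = 5.4157 mm/d
Over 31 days: 5.4157 × 31 = 167.887 mm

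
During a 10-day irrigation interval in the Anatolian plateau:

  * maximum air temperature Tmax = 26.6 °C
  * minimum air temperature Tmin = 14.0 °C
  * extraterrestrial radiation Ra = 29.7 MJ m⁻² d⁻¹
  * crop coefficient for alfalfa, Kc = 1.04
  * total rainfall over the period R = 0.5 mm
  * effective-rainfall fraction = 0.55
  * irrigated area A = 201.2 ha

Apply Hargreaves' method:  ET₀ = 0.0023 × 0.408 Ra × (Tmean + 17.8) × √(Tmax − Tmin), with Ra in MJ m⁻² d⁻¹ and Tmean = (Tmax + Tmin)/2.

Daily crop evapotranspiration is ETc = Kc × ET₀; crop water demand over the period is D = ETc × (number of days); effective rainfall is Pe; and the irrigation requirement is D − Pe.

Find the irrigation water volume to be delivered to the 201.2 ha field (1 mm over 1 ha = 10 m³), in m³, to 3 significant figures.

78300 m³

Tmean = (26.6 + 14.0)/2 = 20.30 °C
0.408 Ra = 0.408 × 29.7 = 12.1176 mm/d equivalent
ET₀ = 0.0023 × 12.1176 × (20.30 + 17.8) × √12.6 = 0.0023 × 12.1176 × 38.10 × 3.5496 = 3.7692 mm/d
ETc = Kc × ET₀ = 1.04 × 3.7692 = 3.9200 mm/d
Crop demand D = ETc × 10 d = 3.9200 × 10 = 39.200 mm
Pe = 0.55 × 0.5 = 0.275 mm
D − Pe = 39.200 − 0.275 = 38.925 mm
Volume = 38.925 mm × 201.2 ha × 10 = 78317.1 m³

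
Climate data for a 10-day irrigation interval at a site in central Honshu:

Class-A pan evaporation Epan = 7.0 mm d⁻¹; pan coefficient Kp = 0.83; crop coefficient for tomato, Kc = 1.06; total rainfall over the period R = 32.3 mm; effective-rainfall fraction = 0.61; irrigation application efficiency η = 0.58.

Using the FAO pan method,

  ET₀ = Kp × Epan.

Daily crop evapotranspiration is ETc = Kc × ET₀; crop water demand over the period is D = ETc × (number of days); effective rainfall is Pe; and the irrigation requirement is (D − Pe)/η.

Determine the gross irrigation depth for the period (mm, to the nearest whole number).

ET₀ = 0.83 × 7.0 = 5.8100 mm/d
ETc = Kc × ET₀ = 1.06 × 5.8100 = 6.1586 mm/d
Crop demand D = ETc × 10 d = 6.1586 × 10 = 61.586 mm
Pe = 0.61 × 32.3 = 19.703 mm
D − Pe = 61.586 − 19.703 = 41.883 mm
Gross irrigation = 41.883 / 0.58 = 72.212 mm

72 mm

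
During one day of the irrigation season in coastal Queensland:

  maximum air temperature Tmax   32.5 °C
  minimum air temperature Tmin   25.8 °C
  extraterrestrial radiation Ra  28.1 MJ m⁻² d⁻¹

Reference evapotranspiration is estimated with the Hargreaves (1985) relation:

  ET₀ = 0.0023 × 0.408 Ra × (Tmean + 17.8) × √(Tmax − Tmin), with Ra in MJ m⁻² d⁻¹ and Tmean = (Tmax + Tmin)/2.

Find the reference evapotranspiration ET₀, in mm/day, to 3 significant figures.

Tmean = (32.5 + 25.8)/2 = 29.15 °C
0.408 Ra = 0.408 × 28.1 = 11.4648 mm/d equivalent
ET₀ = 0.0023 × 11.4648 × (29.15 + 17.8) × √6.7 = 0.0023 × 11.4648 × 46.95 × 2.5884 = 3.2045 mm/d

3.20 mm/day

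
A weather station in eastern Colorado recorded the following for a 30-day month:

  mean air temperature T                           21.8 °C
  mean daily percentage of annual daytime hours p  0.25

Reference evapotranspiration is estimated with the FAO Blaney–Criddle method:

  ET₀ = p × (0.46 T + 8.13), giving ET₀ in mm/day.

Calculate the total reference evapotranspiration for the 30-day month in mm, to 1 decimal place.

136.2 mm

ET₀ = 0.25 × (0.46 × 21.8 + 8.13) = 0.25 × 18.158 = 4.5395 mm/d
Monthly total = 4.5395 × 30 = 136.185 mm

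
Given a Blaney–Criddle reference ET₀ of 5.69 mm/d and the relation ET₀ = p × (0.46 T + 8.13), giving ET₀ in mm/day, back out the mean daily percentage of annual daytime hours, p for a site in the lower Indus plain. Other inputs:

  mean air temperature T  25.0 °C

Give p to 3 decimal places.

p = ET₀ / (0.46 T + 8.13) = 5.69 / (0.46 × 25.0 + 8.13) = 5.69 / 19.630 = 0.2899

0.290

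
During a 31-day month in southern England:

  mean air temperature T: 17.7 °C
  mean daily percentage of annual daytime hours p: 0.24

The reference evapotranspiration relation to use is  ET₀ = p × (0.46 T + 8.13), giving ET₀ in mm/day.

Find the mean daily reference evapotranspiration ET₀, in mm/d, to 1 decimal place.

ET₀ = 0.24 × (0.46 × 17.7 + 8.13) = 0.24 × 16.272 = 3.9053 mm/d

3.9 mm/d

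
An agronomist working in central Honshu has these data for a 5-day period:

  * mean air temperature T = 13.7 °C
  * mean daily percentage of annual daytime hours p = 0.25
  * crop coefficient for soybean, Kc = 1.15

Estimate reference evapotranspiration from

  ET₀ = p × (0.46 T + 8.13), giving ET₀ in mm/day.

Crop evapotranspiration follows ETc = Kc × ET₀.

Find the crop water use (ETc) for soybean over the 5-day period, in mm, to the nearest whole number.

ET₀ = 0.25 × (0.46 × 13.7 + 8.13) = 0.25 × 14.432 = 3.6080 mm/d
ETc = Kc × ET₀ = 1.15 × 3.6080 = 4.1492 mm/d
Over 5 days: 4.1492 × 5 = 20.746 mm

21 mm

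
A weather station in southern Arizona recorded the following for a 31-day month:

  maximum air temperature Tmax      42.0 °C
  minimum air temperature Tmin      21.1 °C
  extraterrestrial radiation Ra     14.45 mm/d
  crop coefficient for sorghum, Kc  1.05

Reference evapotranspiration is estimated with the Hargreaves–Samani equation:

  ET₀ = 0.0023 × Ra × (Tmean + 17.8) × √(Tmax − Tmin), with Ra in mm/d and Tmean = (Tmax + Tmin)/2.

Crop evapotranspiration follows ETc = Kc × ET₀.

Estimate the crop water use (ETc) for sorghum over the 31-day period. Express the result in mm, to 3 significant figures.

244 mm

Tmean = (42.0 + 21.1)/2 = 31.55 °C
ET₀ = 0.0023 × 14.45 × (31.55 + 17.8) × √20.9 = 0.0023 × 14.45 × 49.35 × 4.5717 = 7.4983 mm/d
ETc = Kc × ET₀ = 1.05 × 7.4983 = 7.8732 mm/d
Over 31 days: 7.8732 × 31 = 244.069 mm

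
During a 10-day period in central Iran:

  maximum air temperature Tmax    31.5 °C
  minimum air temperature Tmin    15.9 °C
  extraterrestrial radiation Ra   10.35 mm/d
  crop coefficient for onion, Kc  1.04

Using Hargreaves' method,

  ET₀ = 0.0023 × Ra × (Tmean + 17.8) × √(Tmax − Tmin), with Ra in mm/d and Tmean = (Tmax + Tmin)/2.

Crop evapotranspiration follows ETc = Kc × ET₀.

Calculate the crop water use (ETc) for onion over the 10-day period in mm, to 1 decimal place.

Tmean = (31.5 + 15.9)/2 = 23.70 °C
ET₀ = 0.0023 × 10.35 × (23.70 + 17.8) × √15.6 = 0.0023 × 10.35 × 41.50 × 3.9497 = 3.9019 mm/d
ETc = Kc × ET₀ = 1.04 × 3.9019 = 4.0580 mm/d
Over 10 days: 4.0580 × 10 = 40.580 mm

40.6 mm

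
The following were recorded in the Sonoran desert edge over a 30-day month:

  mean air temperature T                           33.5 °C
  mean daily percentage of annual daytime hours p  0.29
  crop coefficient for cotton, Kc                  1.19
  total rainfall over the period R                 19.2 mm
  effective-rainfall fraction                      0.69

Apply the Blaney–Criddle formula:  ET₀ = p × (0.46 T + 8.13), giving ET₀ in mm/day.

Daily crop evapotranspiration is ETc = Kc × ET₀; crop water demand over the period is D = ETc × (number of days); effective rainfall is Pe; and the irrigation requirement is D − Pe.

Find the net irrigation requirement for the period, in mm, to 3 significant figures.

230 mm

ET₀ = 0.29 × (0.46 × 33.5 + 8.13) = 0.29 × 23.540 = 6.8266 mm/d
ETc = Kc × ET₀ = 1.19 × 6.8266 = 8.1237 mm/d
Crop demand D = ETc × 30 d = 8.1237 × 30 = 243.711 mm
Pe = 0.69 × 19.2 = 13.248 mm
D − Pe = 243.711 − 13.248 = 230.463 mm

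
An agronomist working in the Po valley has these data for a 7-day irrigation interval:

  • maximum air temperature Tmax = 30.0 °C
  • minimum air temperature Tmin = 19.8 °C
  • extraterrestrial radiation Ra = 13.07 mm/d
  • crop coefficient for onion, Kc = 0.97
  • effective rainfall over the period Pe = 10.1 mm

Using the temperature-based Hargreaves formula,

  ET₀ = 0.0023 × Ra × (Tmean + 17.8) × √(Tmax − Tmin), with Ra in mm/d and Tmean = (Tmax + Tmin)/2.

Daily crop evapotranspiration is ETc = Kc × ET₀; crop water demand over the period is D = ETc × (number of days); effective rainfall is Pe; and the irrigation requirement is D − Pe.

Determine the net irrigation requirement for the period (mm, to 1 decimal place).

17.7 mm

Tmean = (30.0 + 19.8)/2 = 24.90 °C
ET₀ = 0.0023 × 13.07 × (24.90 + 17.8) × √10.2 = 0.0023 × 13.07 × 42.70 × 3.1937 = 4.0994 mm/d
ETc = Kc × ET₀ = 0.97 × 4.0994 = 3.9764 mm/d
Crop demand D = ETc × 7 d = 3.9764 × 7 = 27.835 mm
D − Pe = 27.835 − 10.1 = 17.735 mm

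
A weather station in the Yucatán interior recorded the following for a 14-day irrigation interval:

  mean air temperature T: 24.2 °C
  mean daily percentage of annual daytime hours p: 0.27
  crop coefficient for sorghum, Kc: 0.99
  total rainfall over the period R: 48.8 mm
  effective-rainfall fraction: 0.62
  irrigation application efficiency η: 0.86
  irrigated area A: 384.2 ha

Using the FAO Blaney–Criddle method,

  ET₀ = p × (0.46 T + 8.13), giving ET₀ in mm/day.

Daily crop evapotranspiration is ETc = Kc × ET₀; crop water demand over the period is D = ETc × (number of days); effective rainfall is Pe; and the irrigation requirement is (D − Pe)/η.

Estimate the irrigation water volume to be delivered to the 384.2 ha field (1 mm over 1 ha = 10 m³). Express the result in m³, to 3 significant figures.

ET₀ = 0.27 × (0.46 × 24.2 + 8.13) = 0.27 × 19.262 = 5.2007 mm/d
ETc = Kc × ET₀ = 0.99 × 5.2007 = 5.1487 mm/d
Crop demand D = ETc × 14 d = 5.1487 × 14 = 72.082 mm
Pe = 0.62 × 48.8 = 30.256 mm
D − Pe = 72.082 − 30.256 = 41.826 mm
Gross irrigation = 41.826 / 0.86 = 48.635 mm
Volume = 48.635 mm × 384.2 ha × 10 = 186855.7 m³

187000 m³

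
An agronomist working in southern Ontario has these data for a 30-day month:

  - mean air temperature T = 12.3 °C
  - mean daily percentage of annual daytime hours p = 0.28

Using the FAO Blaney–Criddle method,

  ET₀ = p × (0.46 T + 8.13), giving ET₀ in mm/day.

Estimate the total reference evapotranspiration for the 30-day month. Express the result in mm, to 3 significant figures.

116 mm

ET₀ = 0.28 × (0.46 × 12.3 + 8.13) = 0.28 × 13.788 = 3.8606 mm/d
Monthly total = 3.8606 × 30 = 115.818 mm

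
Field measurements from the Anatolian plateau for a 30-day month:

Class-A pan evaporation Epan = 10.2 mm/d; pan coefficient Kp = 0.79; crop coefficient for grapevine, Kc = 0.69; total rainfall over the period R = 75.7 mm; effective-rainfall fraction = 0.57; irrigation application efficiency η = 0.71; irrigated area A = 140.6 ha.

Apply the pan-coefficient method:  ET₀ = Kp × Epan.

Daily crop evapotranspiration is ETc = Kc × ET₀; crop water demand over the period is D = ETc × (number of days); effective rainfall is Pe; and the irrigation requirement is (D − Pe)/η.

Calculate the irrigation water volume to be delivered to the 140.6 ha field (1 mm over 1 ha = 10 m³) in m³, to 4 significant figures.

ET₀ = 0.79 × 10.2 = 8.0580 mm/d
ETc = Kc × ET₀ = 0.69 × 8.0580 = 5.5600 mm/d
Crop demand D = ETc × 30 d = 5.5600 × 30 = 166.800 mm
Pe = 0.57 × 75.7 = 43.149 mm
D − Pe = 166.800 − 43.149 = 123.651 mm
Gross irrigation = 123.651 / 0.71 = 174.156 mm
Volume = 174.156 mm × 140.6 ha × 10 = 244863.3 m³

244900 m³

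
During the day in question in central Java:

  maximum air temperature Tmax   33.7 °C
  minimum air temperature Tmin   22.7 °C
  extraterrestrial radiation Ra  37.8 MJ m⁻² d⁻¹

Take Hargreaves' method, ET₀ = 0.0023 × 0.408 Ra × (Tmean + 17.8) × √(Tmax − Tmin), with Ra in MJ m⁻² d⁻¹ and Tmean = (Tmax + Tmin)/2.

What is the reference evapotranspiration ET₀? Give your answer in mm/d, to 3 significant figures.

5.41 mm/d

Tmean = (33.7 + 22.7)/2 = 28.20 °C
0.408 Ra = 0.408 × 37.8 = 15.4224 mm/d equivalent
ET₀ = 0.0023 × 15.4224 × (28.20 + 17.8) × √11.0 = 0.0023 × 15.4224 × 46.00 × 3.3166 = 5.4117 mm/d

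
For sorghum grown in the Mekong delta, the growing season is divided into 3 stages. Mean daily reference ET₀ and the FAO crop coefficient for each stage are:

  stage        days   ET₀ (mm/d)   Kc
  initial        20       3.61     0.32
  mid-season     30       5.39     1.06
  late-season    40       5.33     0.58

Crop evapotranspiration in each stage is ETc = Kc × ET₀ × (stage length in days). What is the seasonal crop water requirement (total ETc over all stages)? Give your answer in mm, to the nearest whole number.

318 mm

initial: 0.32 × 3.61 × 20 = 23.10 mm
mid-season: 1.06 × 5.39 × 30 = 171.40 mm
late-season: 0.58 × 5.33 × 40 = 123.66 mm
Seasonal total = 318.16 mm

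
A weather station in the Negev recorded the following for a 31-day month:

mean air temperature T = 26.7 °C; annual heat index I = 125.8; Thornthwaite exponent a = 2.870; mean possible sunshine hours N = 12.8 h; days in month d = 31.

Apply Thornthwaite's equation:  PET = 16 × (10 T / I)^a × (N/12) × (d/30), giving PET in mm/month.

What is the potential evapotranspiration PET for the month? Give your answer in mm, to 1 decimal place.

10T/I = 10 × 26.7 / 125.8 = 2.1224
(10T/I)^a = 2.1224^2.870 = 8.6695
Uncorrected PET = 16 × 8.6695 = 138.712 mm
Correction = (N/12)(d/30) = (12.8/12)(31/30) = 1.1022
PET = 138.712 × 1.1022 = 152.888 mm/month

152.9 mm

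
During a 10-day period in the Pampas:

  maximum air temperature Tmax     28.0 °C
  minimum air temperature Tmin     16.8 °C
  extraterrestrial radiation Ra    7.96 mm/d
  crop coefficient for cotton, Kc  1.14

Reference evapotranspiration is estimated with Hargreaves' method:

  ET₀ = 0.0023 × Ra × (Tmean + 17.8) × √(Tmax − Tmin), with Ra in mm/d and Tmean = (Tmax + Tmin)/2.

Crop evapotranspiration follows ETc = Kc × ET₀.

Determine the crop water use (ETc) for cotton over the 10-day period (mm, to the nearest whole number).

Tmean = (28.0 + 16.8)/2 = 22.40 °C
ET₀ = 0.0023 × 7.96 × (22.40 + 17.8) × √11.2 = 0.0023 × 7.96 × 40.20 × 3.3466 = 2.4630 mm/d
ETc = Kc × ET₀ = 1.14 × 2.4630 = 2.8078 mm/d
Over 10 days: 2.8078 × 10 = 28.078 mm

28 mm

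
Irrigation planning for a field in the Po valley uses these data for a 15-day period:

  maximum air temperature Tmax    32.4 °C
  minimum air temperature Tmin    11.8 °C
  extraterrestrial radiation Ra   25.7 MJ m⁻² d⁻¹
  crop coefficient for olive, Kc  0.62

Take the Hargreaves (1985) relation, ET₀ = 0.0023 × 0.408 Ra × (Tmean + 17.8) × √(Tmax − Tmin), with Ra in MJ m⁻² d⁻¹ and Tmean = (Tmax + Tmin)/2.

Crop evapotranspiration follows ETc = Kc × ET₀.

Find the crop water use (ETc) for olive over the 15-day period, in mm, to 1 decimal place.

Tmean = (32.4 + 11.8)/2 = 22.10 °C
0.408 Ra = 0.408 × 25.7 = 10.4856 mm/d equivalent
ET₀ = 0.0023 × 10.4856 × (22.10 + 17.8) × √20.6 = 0.0023 × 10.4856 × 39.90 × 4.5387 = 4.3674 mm/d
ETc = Kc × ET₀ = 0.62 × 4.3674 = 2.7078 mm/d
Over 15 days: 2.7078 × 15 = 40.617 mm

40.6 mm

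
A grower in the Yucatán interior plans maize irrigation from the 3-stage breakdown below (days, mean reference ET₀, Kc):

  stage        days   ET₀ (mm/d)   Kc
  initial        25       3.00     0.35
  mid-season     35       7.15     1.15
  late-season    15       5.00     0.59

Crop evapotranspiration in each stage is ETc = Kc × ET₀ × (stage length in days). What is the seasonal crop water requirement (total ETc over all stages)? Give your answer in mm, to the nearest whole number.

358 mm

initial: 0.35 × 3.00 × 25 = 26.25 mm
mid-season: 1.15 × 7.15 × 35 = 287.79 mm
late-season: 0.59 × 5.00 × 15 = 44.25 mm
Seasonal total = 358.29 mm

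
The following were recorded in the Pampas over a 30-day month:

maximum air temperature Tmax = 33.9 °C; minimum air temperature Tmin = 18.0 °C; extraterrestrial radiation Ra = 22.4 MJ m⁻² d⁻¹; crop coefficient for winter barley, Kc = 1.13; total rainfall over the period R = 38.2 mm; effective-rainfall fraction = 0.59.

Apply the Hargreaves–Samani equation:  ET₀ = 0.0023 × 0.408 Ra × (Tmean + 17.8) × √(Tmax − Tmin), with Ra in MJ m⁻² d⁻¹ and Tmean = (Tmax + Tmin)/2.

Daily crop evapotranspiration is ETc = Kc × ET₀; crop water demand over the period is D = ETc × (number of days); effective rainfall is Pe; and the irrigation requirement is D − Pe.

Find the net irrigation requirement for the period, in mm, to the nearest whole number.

Tmean = (33.9 + 18.0)/2 = 25.95 °C
0.408 Ra = 0.408 × 22.4 = 9.1392 mm/d equivalent
ET₀ = 0.0023 × 9.1392 × (25.95 + 17.8) × √15.9 = 0.0023 × 9.1392 × 43.75 × 3.9875 = 3.6670 mm/d
ETc = Kc × ET₀ = 1.13 × 3.6670 = 4.1437 mm/d
Crop demand D = ETc × 30 d = 4.1437 × 30 = 124.311 mm
Pe = 0.59 × 38.2 = 22.538 mm
D − Pe = 124.311 − 22.538 = 101.773 mm

102 mm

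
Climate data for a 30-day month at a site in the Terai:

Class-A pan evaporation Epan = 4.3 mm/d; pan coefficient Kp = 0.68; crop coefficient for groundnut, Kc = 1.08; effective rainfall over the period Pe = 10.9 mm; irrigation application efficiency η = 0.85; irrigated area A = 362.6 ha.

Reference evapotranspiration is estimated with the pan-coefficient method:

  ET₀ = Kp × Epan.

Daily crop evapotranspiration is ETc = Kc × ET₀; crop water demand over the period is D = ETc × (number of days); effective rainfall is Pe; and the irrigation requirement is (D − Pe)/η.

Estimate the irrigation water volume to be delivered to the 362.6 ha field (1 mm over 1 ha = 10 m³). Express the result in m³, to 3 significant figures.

ET₀ = 0.68 × 4.3 = 2.9240 mm/d
ETc = Kc × ET₀ = 1.08 × 2.9240 = 3.1579 mm/d
Crop demand D = ETc × 30 d = 3.1579 × 30 = 94.737 mm
D − Pe = 94.737 − 10.9 = 83.837 mm
Gross irrigation = 83.837 / 0.85 = 98.632 mm
Volume = 98.632 mm × 362.6 ha × 10 = 357639.6 m³

358000 m³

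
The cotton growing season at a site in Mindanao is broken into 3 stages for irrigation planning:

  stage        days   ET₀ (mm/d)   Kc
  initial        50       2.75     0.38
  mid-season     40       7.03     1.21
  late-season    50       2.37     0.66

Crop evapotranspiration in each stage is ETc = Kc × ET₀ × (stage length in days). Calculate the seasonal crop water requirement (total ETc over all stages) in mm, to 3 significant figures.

initial: 0.38 × 2.75 × 50 = 52.25 mm
mid-season: 1.21 × 7.03 × 40 = 340.25 mm
late-season: 0.66 × 2.37 × 50 = 78.21 mm
Seasonal total = 470.71 mm

471 mm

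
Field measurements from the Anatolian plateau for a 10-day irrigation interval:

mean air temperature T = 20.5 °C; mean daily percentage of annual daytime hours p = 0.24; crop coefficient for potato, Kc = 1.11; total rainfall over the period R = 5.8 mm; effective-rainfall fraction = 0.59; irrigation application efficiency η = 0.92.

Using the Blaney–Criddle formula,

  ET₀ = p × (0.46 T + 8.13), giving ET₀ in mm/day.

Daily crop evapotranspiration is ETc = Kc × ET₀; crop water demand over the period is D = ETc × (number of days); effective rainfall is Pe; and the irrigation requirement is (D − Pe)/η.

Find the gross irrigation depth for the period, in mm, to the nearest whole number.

47 mm

ET₀ = 0.24 × (0.46 × 20.5 + 8.13) = 0.24 × 17.560 = 4.2144 mm/d
ETc = Kc × ET₀ = 1.11 × 4.2144 = 4.6780 mm/d
Crop demand D = ETc × 10 d = 4.6780 × 10 = 46.780 mm
Pe = 0.59 × 5.8 = 3.422 mm
D − Pe = 46.780 − 3.422 = 43.358 mm
Gross irrigation = 43.358 / 0.92 = 47.128 mm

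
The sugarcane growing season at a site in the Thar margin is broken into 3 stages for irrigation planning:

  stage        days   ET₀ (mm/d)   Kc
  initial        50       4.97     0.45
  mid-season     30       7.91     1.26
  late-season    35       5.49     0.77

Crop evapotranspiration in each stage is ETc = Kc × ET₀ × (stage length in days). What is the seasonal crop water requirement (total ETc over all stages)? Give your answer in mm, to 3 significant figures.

559 mm

initial: 0.45 × 4.97 × 50 = 111.83 mm
mid-season: 1.26 × 7.91 × 30 = 299.00 mm
late-season: 0.77 × 5.49 × 35 = 147.96 mm
Seasonal total = 558.79 mm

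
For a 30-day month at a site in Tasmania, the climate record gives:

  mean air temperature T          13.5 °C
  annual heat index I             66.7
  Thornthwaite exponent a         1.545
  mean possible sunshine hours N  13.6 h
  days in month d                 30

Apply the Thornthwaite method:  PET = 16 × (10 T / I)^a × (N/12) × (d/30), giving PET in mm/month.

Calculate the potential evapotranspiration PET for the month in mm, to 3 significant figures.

10T/I = 10 × 13.5 / 66.7 = 2.0240
(10T/I)^a = 2.0240^1.545 = 2.9723
Uncorrected PET = 16 × 2.9723 = 47.557 mm
Correction = (N/12)(d/30) = (13.6/12)(30/30) = 1.1333
PET = 47.557 × 1.1333 = 53.896 mm/month

53.9 mm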